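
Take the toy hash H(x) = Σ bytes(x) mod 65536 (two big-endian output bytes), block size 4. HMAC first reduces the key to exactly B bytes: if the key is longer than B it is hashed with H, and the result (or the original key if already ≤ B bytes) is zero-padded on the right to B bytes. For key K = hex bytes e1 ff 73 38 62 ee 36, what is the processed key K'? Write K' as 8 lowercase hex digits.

04110000

|K| = 7 > B = 4, so first hash the key.
H(K): sum = 225+255+115+56+98+238+54 = 1041 → 04 11.
Zero-pad H(K) = 04 11 to 4 bytes: K' = 04 11 00 00.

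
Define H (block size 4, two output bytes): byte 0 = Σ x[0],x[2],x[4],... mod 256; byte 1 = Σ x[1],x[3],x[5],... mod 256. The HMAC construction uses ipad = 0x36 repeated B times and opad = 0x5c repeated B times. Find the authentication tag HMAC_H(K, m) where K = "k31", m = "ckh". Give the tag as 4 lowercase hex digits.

Key "k31" = 6b 33 31 is 3 bytes ≤ B = 4; zero-pad to 4 bytes: K' = 6b 33 31 00.
K' ⊕ ipad = 5d 05 07 36.  K' ⊕ opad = 37 6f 6d 5c.
Inner input = (K'⊕ipad) ∥ m = 5d 05 07 36 ∥ 63 6b 68.
Inner hash: even-index sum = 303 mod 256 = 47; odd-index sum = 166 mod 256 = 166 → 2f a6.
Outer input = (K'⊕opad) ∥ inner = 37 6f 6d 5c ∥ 2f a6.
Outer hash (tag): even-index sum = 211 mod 256 = 211; odd-index sum = 369 mod 256 = 113 → d3 71.

d371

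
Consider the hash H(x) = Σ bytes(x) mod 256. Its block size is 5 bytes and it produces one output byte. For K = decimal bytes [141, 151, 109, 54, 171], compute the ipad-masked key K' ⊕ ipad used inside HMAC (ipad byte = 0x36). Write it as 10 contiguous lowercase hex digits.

bba15b009d

Key decimal bytes [141, 151, 109, 54, 171] = 8d 97 6d 36 ab is exactly B = 5 bytes: K' = 8d 97 6d 36 ab.
XOR each byte with 0x36: 8d⊕36=bb, 97⊕36=a1, 6d⊕36=5b, 36⊕36=00, ab⊕36=9d.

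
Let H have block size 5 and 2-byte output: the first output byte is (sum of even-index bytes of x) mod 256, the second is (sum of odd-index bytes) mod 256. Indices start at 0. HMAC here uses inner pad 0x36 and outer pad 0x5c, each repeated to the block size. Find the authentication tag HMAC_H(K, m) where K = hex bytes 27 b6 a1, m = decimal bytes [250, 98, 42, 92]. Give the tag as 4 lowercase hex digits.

aee2

Key hex bytes 27 b6 a1 is 3 bytes ≤ B = 5; zero-pad to 5 bytes: K' = 27 b6 a1 00 00.
K' ⊕ ipad = 11 80 97 36 36.  K' ⊕ opad = 7b ea fd 5c 5c.
Inner input = (K'⊕ipad) ∥ m = 11 80 97 36 36 ∥ fa 62 2a 5c.
Inner hash: even-index sum = 412 mod 256 = 156; odd-index sum = 474 mod 256 = 218 → 9c da.
Outer input = (K'⊕opad) ∥ inner = 7b ea fd 5c 5c ∥ 9c da.
Outer hash (tag): even-index sum = 686 mod 256 = 174; odd-index sum = 482 mod 256 = 226 → ae e2.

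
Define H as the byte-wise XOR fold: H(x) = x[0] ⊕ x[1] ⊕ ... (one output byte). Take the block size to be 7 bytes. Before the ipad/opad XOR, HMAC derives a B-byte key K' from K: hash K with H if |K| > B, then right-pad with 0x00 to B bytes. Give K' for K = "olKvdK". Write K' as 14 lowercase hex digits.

6f6c4b76644b00

Key "olKvdK" = 6f 6c 4b 76 64 4b is 6 bytes ≤ B = 7; zero-pad to 7 bytes: K' = 6f 6c 4b 76 64 4b 00.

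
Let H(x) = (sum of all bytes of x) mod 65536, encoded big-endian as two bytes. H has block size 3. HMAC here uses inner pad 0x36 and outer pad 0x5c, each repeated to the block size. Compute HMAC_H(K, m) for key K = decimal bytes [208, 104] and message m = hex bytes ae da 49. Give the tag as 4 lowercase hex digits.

Key decimal bytes [208, 104] = d0 68 is 2 bytes ≤ B = 3; zero-pad to 3 bytes: K' = d0 68 00.
K' ⊕ ipad = e6 5e 36.  K' ⊕ opad = 8c 34 5c.
Inner input = (K'⊕ipad) ∥ m = e6 5e 36 ∥ ae da 49.
Inner hash: sum = 230+94+54+174+218+73 = 843 → 03 4b.
Outer input = (K'⊕opad) ∥ inner = 8c 34 5c ∥ 03 4b.
Outer hash (tag): sum = 140+52+92+3+75 = 362 → 01 6a.

016a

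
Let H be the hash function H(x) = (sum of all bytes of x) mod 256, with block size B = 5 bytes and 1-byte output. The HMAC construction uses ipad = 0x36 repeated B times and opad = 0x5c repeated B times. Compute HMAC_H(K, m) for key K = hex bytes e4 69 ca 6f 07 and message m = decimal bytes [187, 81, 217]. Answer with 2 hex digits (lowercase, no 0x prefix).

Key hex bytes e4 69 ca 6f 07 is exactly B = 5 bytes: K' = e4 69 ca 6f 07.
K' ⊕ ipad = d2 5f fc 59 31.  K' ⊕ opad = b8 35 96 33 5b.
Inner input = (K'⊕ipad) ∥ m = d2 5f fc 59 31 ∥ bb 51 d9.
Inner hash: sum = 210+95+252+89+49+187+81+217 = 1180; mod 256 = 156 → 9c.
Outer input = (K'⊕opad) ∥ inner = b8 35 96 33 5b ∥ 9c.
Outer hash (tag): sum = 184+53+150+51+91+156 = 685; mod 256 = 173 → ad.

ad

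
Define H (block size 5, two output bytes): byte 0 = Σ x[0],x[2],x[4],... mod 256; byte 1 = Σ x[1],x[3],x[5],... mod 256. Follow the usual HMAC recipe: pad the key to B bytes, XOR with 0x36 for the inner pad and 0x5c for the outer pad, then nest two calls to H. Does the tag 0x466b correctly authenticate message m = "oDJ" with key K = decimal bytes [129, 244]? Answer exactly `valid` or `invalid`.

Key decimal bytes [129, 244] = 81 f4 is 2 bytes ≤ B = 5; zero-pad to 5 bytes: K' = 81 f4 00 00 00.
K' ⊕ ipad = b7 c2 36 36 36; K' ⊕ opad = dd a8 5c 5c 5c.
Inner hash: even-index sum = 359 mod 256 = 103; odd-index sum = 433 mod 256 = 177 → 67 b1.
Outer hash (recomputed tag): even-index sum = 582 mod 256 = 70; odd-index sum = 363 mod 256 = 107 → 46 6b.
Recomputed tag = 466b; claimed = 466b → match.

valid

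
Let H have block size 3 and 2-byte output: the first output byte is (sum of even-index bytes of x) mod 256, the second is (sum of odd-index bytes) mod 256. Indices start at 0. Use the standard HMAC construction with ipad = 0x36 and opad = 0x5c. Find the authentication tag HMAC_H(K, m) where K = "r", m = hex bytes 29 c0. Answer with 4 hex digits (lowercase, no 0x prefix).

Key "r" = 72 is 1 byte ≤ B = 3; zero-pad to 3 bytes: K' = 72 00 00.
K' ⊕ ipad = 44 36 36.  K' ⊕ opad = 2e 5c 5c.
Inner input = (K'⊕ipad) ∥ m = 44 36 36 ∥ 29 c0.
Inner hash: even-index sum = 314 mod 256 = 58; odd-index sum = 95 mod 256 = 95 → 3a 5f.
Outer input = (K'⊕opad) ∥ inner = 2e 5c 5c ∥ 3a 5f.
Outer hash (tag): even-index sum = 233 mod 256 = 233; odd-index sum = 150 mod 256 = 150 → e9 96.

e996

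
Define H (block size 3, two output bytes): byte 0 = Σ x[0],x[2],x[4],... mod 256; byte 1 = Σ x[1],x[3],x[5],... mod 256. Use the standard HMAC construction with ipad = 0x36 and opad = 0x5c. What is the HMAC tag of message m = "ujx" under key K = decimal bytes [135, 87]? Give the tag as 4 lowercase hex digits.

Key decimal bytes [135, 87] = 87 57 is 2 bytes ≤ B = 3; zero-pad to 3 bytes: K' = 87 57 00.
K' ⊕ ipad = b1 61 36.  K' ⊕ opad = db 0b 5c.
Inner input = (K'⊕ipad) ∥ m = b1 61 36 ∥ 75 6a 78.
Inner hash: even-index sum = 337 mod 256 = 81; odd-index sum = 334 mod 256 = 78 → 51 4e.
Outer input = (K'⊕opad) ∥ inner = db 0b 5c ∥ 51 4e.
Outer hash (tag): even-index sum = 389 mod 256 = 133; odd-index sum = 92 mod 256 = 92 → 85 5c.

855c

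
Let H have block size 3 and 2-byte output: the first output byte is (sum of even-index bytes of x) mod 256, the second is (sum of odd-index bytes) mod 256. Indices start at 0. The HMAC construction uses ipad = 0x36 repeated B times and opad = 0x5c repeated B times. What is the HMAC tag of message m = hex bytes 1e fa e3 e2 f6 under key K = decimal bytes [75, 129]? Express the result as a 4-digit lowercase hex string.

Key decimal bytes [75, 129] = 4b 81 is 2 bytes ≤ B = 3; zero-pad to 3 bytes: K' = 4b 81 00.
K' ⊕ ipad = 7d b7 36.  K' ⊕ opad = 17 dd 5c.
Inner input = (K'⊕ipad) ∥ m = 7d b7 36 ∥ 1e fa e3 e2 f6.
Inner hash: even-index sum = 655 mod 256 = 143; odd-index sum = 686 mod 256 = 174 → 8f ae.
Outer input = (K'⊕opad) ∥ inner = 17 dd 5c ∥ 8f ae.
Outer hash (tag): even-index sum = 289 mod 256 = 33; odd-index sum = 364 mod 256 = 108 → 21 6c.

216c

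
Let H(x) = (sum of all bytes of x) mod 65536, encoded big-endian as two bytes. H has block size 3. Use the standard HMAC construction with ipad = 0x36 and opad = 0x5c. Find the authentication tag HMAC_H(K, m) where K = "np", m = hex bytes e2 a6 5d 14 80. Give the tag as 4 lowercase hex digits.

010a

Key "np" = 6e 70 is 2 bytes ≤ B = 3; zero-pad to 3 bytes: K' = 6e 70 00.
K' ⊕ ipad = 58 46 36.  K' ⊕ opad = 32 2c 5c.
Inner input = (K'⊕ipad) ∥ m = 58 46 36 ∥ e2 a6 5d 14 80.
Inner hash: sum = 88+70+54+226+166+93+20+128 = 845 → 03 4d.
Outer input = (K'⊕opad) ∥ inner = 32 2c 5c ∥ 03 4d.
Outer hash (tag): sum = 50+44+92+3+77 = 266 → 01 0a.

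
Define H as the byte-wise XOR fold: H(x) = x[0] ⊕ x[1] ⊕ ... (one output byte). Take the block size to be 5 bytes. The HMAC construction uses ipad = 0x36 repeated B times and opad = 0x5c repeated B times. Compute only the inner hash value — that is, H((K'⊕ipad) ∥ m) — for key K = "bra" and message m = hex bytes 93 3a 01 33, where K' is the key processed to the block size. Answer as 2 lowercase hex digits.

Key "bra" = 62 72 61 is 3 bytes ≤ B = 5; zero-pad to 5 bytes: K' = 62 72 61 00 00.
K' ⊕ ipad = 54 44 57 36 36.
Inner input = 54 44 57 36 36 ∥ 93 3a 01 33.
Inner hash: XOR 54⊕44⊕57⊕36⊕36⊕93⊕3a⊕01⊕33 = dc.

dc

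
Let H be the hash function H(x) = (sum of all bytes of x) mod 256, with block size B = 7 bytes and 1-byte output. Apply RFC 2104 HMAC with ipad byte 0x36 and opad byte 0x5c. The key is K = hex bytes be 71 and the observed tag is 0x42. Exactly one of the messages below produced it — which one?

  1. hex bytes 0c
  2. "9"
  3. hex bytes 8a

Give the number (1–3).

3

Key hex bytes be 71 is 2 bytes ≤ B = 7; zero-pad to 7 bytes: K' = be 71 00 00 00 00 00.
K' ⊕ ipad = 88 47 36 36 36 36 36; K' ⊕ opad = e2 2d 5c 5c 5c 5c 5c.
m1: inner = H(88 47 36 36 36 36 36 0c) = e9; tag = H(e2 2d 5c 5c 5c 5c 5c e9) = c4
m2: inner = H(88 47 36 36 36 36 36 39) = 16; tag = H(e2 2d 5c 5c 5c 5c 5c 16) = f1
m3: inner = H(88 47 36 36 36 36 36 8a) = 67; tag = H(e2 2d 5c 5c 5c 5c 5c 67) = 42 ← matches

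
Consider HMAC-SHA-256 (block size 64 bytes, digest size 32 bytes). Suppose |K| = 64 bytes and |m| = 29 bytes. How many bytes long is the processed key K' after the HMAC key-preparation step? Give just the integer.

Key is 64 ≤ 64 bytes, zero-padded: |K'| = 64.

64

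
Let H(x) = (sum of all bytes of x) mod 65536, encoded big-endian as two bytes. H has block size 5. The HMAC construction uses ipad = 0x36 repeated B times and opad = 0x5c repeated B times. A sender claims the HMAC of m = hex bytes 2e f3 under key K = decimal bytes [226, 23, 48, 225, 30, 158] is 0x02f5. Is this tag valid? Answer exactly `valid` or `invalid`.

valid

Key decimal bytes [226, 23, 48, 225, 30, 158] = e2 17 30 e1 1e 9e is 6 bytes > B = 5, so hash it first: H(key) = 02 c6, then zero-pad to 5 bytes: K' = 02 c6 00 00 00.
K' ⊕ ipad = 34 f0 36 36 36; K' ⊕ opad = 5e 9a 5c 5c 5c.
Inner hash: sum = 52+240+54+54+54+46+243 = 743 → 02 e7.
Outer hash (recomputed tag): sum = 94+154+92+92+92+2+231 = 757 → 02 f5.
Recomputed tag = 02f5; claimed = 02f5 → match.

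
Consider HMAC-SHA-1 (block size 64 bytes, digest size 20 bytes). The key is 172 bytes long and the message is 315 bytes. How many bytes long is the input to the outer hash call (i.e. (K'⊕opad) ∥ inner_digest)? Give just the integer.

84

Key is 172 > 64 bytes, so it is hashed to 20 bytes then zero-padded to 64: |K'| = 64.
Outer input = (K'⊕opad) ∥ H(inner) → 64 + 20 = 84 bytes.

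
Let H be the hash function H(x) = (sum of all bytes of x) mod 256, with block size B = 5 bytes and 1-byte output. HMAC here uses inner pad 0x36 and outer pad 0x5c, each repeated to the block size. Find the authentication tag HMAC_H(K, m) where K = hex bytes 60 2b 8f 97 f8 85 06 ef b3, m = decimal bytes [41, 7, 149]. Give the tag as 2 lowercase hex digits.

Key hex bytes 60 2b 8f 97 f8 85 06 ef b3 is 9 bytes > B = 5, so hash it first: H(key) = d6, then zero-pad to 5 bytes: K' = d6 00 00 00 00.
K' ⊕ ipad = e0 36 36 36 36.  K' ⊕ opad = 8a 5c 5c 5c 5c.
Inner input = (K'⊕ipad) ∥ m = e0 36 36 36 36 ∥ 29 07 95.
Inner hash: sum = 224+54+54+54+54+41+7+149 = 637; mod 256 = 125 → 7d.
Outer input = (K'⊕opad) ∥ inner = 8a 5c 5c 5c 5c ∥ 7d.
Outer hash (tag): sum = 138+92+92+92+92+125 = 631; mod 256 = 119 → 77.

77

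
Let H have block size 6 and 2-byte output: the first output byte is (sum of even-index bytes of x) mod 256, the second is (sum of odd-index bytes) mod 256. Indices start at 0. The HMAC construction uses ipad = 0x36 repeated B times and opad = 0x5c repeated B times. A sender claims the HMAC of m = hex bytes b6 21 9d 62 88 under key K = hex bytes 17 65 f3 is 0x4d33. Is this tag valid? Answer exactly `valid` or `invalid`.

valid

Key hex bytes 17 65 f3 is 3 bytes ≤ B = 6; zero-pad to 6 bytes: K' = 17 65 f3 00 00 00.
K' ⊕ ipad = 21 53 c5 36 36 36; K' ⊕ opad = 4b 39 af 5c 5c 5c.
Inner hash: even-index sum = 759 mod 256 = 247; odd-index sum = 322 mod 256 = 66 → f7 42.
Outer hash (recomputed tag): even-index sum = 589 mod 256 = 77; odd-index sum = 307 mod 256 = 51 → 4d 33.
Recomputed tag = 4d33; claimed = 4d33 → match.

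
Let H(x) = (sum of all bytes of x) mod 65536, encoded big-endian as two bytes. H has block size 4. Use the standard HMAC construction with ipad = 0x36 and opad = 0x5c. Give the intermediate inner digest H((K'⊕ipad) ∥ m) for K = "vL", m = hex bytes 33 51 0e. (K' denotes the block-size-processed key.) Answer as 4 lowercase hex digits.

Key "vL" = 76 4c is 2 bytes ≤ B = 4; zero-pad to 4 bytes: K' = 76 4c 00 00.
K' ⊕ ipad = 40 7a 36 36.
Inner input = 40 7a 36 36 ∥ 33 51 0e.
Inner hash: sum = 64+122+54+54+51+81+14 = 440 → 01 b8.

01b8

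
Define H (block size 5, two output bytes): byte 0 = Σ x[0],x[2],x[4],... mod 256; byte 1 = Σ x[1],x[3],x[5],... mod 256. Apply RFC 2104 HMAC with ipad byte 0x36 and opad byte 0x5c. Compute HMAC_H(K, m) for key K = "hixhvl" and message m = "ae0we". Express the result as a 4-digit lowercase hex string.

f965

Key "hixhvl" = 68 69 78 68 76 6c is 6 bytes > B = 5, so hash it first: H(key) = 56 3d, then zero-pad to 5 bytes: K' = 56 3d 00 00 00.
K' ⊕ ipad = 60 0b 36 36 36.  K' ⊕ opad = 0a 61 5c 5c 5c.
Inner input = (K'⊕ipad) ∥ m = 60 0b 36 36 36 ∥ 61 65 30 77 65.
Inner hash: even-index sum = 424 mod 256 = 168; odd-index sum = 311 mod 256 = 55 → a8 37.
Outer input = (K'⊕opad) ∥ inner = 0a 61 5c 5c 5c ∥ a8 37.
Outer hash (tag): even-index sum = 249 mod 256 = 249; odd-index sum = 357 mod 256 = 101 → f9 65.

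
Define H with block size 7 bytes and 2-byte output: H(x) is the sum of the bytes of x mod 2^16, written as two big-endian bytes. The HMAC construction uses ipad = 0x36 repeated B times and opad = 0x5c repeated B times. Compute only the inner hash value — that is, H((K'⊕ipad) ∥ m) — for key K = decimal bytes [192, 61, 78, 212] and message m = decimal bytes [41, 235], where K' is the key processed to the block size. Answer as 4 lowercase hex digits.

Key decimal bytes [192, 61, 78, 212] = c0 3d 4e d4 is 4 bytes ≤ B = 7; zero-pad to 7 bytes: K' = c0 3d 4e d4 00 00 00.
K' ⊕ ipad = f6 0b 78 e2 36 36 36.
Inner input = f6 0b 78 e2 36 36 36 ∥ 29 eb.
Inner hash: sum = 246+11+120+226+54+54+54+41+235 = 1041 → 04 11.

0411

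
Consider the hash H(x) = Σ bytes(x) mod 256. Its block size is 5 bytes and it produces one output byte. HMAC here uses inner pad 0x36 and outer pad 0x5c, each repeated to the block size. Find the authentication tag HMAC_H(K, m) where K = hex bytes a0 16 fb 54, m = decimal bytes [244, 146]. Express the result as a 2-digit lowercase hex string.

Key hex bytes a0 16 fb 54 is 4 bytes ≤ B = 5; zero-pad to 5 bytes: K' = a0 16 fb 54 00.
K' ⊕ ipad = 96 20 cd 62 36.  K' ⊕ opad = fc 4a a7 08 5c.
Inner input = (K'⊕ipad) ∥ m = 96 20 cd 62 36 ∥ f4 92.
Inner hash: sum = 150+32+205+98+54+244+146 = 929; mod 256 = 161 → a1.
Outer input = (K'⊕opad) ∥ inner = fc 4a a7 08 5c ∥ a1.
Outer hash (tag): sum = 252+74+167+8+92+161 = 754; mod 256 = 242 → f2.

f2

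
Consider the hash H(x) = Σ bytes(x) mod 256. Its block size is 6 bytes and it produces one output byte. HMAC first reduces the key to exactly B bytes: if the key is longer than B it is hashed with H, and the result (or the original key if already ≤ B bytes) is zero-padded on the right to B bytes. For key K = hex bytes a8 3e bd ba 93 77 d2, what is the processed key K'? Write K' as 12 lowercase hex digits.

390000000000

|K| = 7 > B = 6, so first hash the key.
H(K): sum = 168+62+189+186+147+119+210 = 1081; mod 256 = 57 → 39.
Zero-pad H(K) = 39 to 6 bytes: K' = 39 00 00 00 00 00.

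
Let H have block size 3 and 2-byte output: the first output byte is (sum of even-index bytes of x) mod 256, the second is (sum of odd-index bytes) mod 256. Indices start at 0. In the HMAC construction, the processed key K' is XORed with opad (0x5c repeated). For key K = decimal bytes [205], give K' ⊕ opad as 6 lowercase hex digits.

915c5c

Key decimal bytes [205] = cd is 1 byte ≤ B = 3; zero-pad to 3 bytes: K' = cd 00 00.
XOR each byte with 0x5c: cd⊕5c=91, 00⊕5c=5c, 00⊕5c=5c.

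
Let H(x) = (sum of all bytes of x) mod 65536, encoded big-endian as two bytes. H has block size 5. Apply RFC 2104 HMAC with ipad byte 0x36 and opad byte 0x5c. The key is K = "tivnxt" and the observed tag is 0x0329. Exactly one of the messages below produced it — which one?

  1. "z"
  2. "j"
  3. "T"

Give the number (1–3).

Key "tivnxt" = 74 69 76 6e 78 74 is 6 bytes > B = 5, so hash it first: H(key) = 02 ad, then zero-pad to 5 bytes: K' = 02 ad 00 00 00.
K' ⊕ ipad = 34 9b 36 36 36; K' ⊕ opad = 5e f1 5c 5c 5c.
m1: inner = H(34 9b 36 36 36 7a) = 01 eb; tag = H(5e f1 5c 5c 5c 01 eb) = 034f
m2: inner = H(34 9b 36 36 36 6a) = 01 db; tag = H(5e f1 5c 5c 5c 01 db) = 033f
m3: inner = H(34 9b 36 36 36 54) = 01 c5; tag = H(5e f1 5c 5c 5c 01 c5) = 0329 ← matches

3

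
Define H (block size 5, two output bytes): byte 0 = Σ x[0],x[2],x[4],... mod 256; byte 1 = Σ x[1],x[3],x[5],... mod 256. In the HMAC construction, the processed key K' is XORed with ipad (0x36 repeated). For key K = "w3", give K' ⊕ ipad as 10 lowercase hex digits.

Key "w3" = 77 33 is 2 bytes ≤ B = 5; zero-pad to 5 bytes: K' = 77 33 00 00 00.
XOR each byte with 0x36: 77⊕36=41, 33⊕36=05, 00⊕36=36, 00⊕36=36, 00⊕36=36.

4105363636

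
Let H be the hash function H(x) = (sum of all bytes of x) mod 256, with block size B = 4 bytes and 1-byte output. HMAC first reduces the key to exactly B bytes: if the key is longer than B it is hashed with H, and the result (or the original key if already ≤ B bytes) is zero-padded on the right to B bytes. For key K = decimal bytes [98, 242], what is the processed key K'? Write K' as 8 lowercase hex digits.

62f20000

Key decimal bytes [98, 242] = 62 f2 is 2 bytes ≤ B = 4; zero-pad to 4 bytes: K' = 62 f2 00 00.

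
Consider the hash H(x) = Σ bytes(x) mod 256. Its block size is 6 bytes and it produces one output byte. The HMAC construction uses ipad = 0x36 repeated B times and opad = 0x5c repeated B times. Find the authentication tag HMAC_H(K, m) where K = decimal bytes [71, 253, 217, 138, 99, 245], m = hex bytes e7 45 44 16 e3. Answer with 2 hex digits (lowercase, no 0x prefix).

Key decimal bytes [71, 253, 217, 138, 99, 245] = 47 fd d9 8a 63 f5 is exactly B = 6 bytes: K' = 47 fd d9 8a 63 f5.
K' ⊕ ipad = 71 cb ef bc 55 c3.  K' ⊕ opad = 1b a1 85 d6 3f a9.
Inner input = (K'⊕ipad) ∥ m = 71 cb ef bc 55 c3 ∥ e7 45 44 16 e3.
Inner hash: sum = 113+203+239+188+85+195+231+69+68+22+227 = 1640; mod 256 = 104 → 68.
Outer input = (K'⊕opad) ∥ inner = 1b a1 85 d6 3f a9 ∥ 68.
Outer hash (tag): sum = 27+161+133+214+63+169+104 = 871; mod 256 = 103 → 67.

67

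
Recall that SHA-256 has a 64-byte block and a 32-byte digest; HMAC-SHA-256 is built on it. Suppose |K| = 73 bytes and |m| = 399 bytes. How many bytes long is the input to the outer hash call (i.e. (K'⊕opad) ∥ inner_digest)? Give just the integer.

Key is 73 > 64 bytes, so it is hashed to 32 bytes then zero-padded to 64: |K'| = 64.
Outer input = (K'⊕opad) ∥ H(inner) → 64 + 32 = 96 bytes.

96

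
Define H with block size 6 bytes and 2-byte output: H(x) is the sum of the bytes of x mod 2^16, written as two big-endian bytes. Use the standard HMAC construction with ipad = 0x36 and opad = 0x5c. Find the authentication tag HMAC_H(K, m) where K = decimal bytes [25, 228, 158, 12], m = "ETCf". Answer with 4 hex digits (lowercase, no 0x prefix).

Key decimal bytes [25, 228, 158, 12] = 19 e4 9e 0c is 4 bytes ≤ B = 6; zero-pad to 6 bytes: K' = 19 e4 9e 0c 00 00.
K' ⊕ ipad = 2f d2 a8 3a 36 36.  K' ⊕ opad = 45 b8 c2 50 5c 5c.
Inner input = (K'⊕ipad) ∥ m = 2f d2 a8 3a 36 36 ∥ 45 54 43 66.
Inner hash: sum = 47+210+168+58+54+54+69+84+67+102 = 913 → 03 91.
Outer input = (K'⊕opad) ∥ inner = 45 b8 c2 50 5c 5c ∥ 03 91.
Outer hash (tag): sum = 69+184+194+80+92+92+3+145 = 859 → 03 5b.

035b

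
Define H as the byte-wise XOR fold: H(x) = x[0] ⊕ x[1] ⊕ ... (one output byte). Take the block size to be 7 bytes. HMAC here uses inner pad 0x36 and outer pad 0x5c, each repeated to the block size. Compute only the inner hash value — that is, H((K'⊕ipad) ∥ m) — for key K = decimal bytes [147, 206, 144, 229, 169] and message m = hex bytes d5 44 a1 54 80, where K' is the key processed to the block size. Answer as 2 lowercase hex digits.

Key decimal bytes [147, 206, 144, 229, 169] = 93 ce 90 e5 a9 is 5 bytes ≤ B = 7; zero-pad to 7 bytes: K' = 93 ce 90 e5 a9 00 00.
K' ⊕ ipad = a5 f8 a6 d3 9f 36 36.
Inner input = a5 f8 a6 d3 9f 36 36 ∥ d5 44 a1 54 80.
Inner hash: XOR a5⊕f8⊕a6⊕d3⊕9f⊕36⊕36⊕d5⊕44⊕a1⊕54⊕80 = 53.

53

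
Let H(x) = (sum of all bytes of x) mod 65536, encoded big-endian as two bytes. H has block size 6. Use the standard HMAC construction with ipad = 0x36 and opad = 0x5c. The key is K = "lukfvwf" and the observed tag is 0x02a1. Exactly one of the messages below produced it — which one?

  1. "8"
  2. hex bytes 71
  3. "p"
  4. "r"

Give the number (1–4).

1

Key "lukfvwf" = 6c 75 6b 66 76 77 66 is 7 bytes > B = 6, so hash it first: H(key) = 03 05, then zero-pad to 6 bytes: K' = 03 05 00 00 00 00.
K' ⊕ ipad = 35 33 36 36 36 36; K' ⊕ opad = 5f 59 5c 5c 5c 5c.
m1: inner = H(35 33 36 36 36 36 38) = 01 78; tag = H(5f 59 5c 5c 5c 5c 01 78) = 02a1 ← matches
m2: inner = H(35 33 36 36 36 36 71) = 01 b1; tag = H(5f 59 5c 5c 5c 5c 01 b1) = 02da
m3: inner = H(35 33 36 36 36 36 70) = 01 b0; tag = H(5f 59 5c 5c 5c 5c 01 b0) = 02d9
m4: inner = H(35 33 36 36 36 36 72) = 01 b2; tag = H(5f 59 5c 5c 5c 5c 01 b2) = 02db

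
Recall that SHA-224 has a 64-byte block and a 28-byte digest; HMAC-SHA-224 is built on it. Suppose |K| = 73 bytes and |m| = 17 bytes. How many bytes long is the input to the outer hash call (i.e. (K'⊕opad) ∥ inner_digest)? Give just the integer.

Key is 73 > 64 bytes, so it is hashed to 28 bytes then zero-padded to 64: |K'| = 64.
Outer input = (K'⊕opad) ∥ H(inner) → 64 + 28 = 92 bytes.

92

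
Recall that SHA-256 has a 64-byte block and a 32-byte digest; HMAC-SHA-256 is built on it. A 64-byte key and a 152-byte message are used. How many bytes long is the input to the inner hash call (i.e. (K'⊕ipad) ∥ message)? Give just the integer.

Key is 64 ≤ 64 bytes, zero-padded: |K'| = 64.
Inner input = (K'⊕ipad) ∥ m → 64 + 152 = 216 bytes.

216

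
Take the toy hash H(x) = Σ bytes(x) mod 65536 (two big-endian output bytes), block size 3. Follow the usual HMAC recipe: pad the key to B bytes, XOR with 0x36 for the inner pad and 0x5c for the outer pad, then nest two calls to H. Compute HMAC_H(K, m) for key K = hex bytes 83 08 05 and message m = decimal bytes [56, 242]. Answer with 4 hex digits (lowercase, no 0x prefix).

01de

Key hex bytes 83 08 05 is exactly B = 3 bytes: K' = 83 08 05.
K' ⊕ ipad = b5 3e 33.  K' ⊕ opad = df 54 59.
Inner input = (K'⊕ipad) ∥ m = b5 3e 33 ∥ 38 f2.
Inner hash: sum = 181+62+51+56+242 = 592 → 02 50.
Outer input = (K'⊕opad) ∥ inner = df 54 59 ∥ 02 50.
Outer hash (tag): sum = 223+84+89+2+80 = 478 → 01 de.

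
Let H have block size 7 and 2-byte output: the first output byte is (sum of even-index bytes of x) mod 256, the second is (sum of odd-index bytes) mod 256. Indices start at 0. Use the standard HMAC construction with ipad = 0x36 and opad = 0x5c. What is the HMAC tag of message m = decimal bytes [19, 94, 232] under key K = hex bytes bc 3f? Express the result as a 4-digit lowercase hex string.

Key hex bytes bc 3f is 2 bytes ≤ B = 7; zero-pad to 7 bytes: K' = bc 3f 00 00 00 00 00.
K' ⊕ ipad = 8a 09 36 36 36 36 36.  K' ⊕ opad = e0 63 5c 5c 5c 5c 5c.
Inner input = (K'⊕ipad) ∥ m = 8a 09 36 36 36 36 36 ∥ 13 5e e8.
Inner hash: even-index sum = 394 mod 256 = 138; odd-index sum = 368 mod 256 = 112 → 8a 70.
Outer input = (K'⊕opad) ∥ inner = e0 63 5c 5c 5c 5c 5c ∥ 8a 70.
Outer hash (tag): even-index sum = 612 mod 256 = 100; odd-index sum = 421 mod 256 = 165 → 64 a5.

64a5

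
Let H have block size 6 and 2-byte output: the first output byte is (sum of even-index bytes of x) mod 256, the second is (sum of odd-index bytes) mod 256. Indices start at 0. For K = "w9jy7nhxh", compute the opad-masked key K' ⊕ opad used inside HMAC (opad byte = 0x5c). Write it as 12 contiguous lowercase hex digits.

Key "w9jy7nhxh" = 77 39 6a 79 37 6e 68 78 68 is 9 bytes > B = 6, so hash it first: H(key) = e8 98, then zero-pad to 6 bytes: K' = e8 98 00 00 00 00.
XOR each byte with 0x5c: e8⊕5c=b4, 98⊕5c=c4, 00⊕5c=5c, 00⊕5c=5c, 00⊕5c=5c, 00⊕5c=5c.

b4c45c5c5c5c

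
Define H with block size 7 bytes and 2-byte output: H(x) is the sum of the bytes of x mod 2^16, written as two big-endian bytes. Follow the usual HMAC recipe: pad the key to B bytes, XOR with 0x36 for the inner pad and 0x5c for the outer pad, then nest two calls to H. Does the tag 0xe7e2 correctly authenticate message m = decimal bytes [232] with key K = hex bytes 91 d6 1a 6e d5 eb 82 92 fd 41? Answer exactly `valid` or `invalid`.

invalid

Key hex bytes 91 d6 1a 6e d5 eb 82 92 fd 41 is 10 bytes > B = 7, so hash it first: H(key) = 06 01, then zero-pad to 7 bytes: K' = 06 01 00 00 00 00 00.
K' ⊕ ipad = 30 37 36 36 36 36 36; K' ⊕ opad = 5a 5d 5c 5c 5c 5c 5c.
Inner hash: sum = 48+55+54+54+54+54+54+232 = 605 → 02 5d.
Outer hash (recomputed tag): sum = 90+93+92+92+92+92+92+2+93 = 738 → 02 e2.
Recomputed tag = 02e2; claimed = e7e2 → mismatch.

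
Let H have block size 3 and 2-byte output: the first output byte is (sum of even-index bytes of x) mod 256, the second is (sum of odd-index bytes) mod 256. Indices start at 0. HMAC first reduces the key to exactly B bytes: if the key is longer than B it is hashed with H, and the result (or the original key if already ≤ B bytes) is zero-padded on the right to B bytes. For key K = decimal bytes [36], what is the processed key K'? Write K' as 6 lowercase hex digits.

Key decimal bytes [36] = 24 is 1 byte ≤ B = 3; zero-pad to 3 bytes: K' = 24 00 00.

240000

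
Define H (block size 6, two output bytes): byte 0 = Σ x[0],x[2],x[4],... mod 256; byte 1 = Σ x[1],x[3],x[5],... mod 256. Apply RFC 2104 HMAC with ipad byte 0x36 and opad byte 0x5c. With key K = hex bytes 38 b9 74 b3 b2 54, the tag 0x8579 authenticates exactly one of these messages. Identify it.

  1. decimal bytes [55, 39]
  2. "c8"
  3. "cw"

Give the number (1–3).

Key hex bytes 38 b9 74 b3 b2 54 is exactly B = 6 bytes: K' = 38 b9 74 b3 b2 54.
K' ⊕ ipad = 0e 8f 42 85 84 62; K' ⊕ opad = 64 e5 28 ef ee 08.
m1: inner = H(0e 8f 42 85 84 62 37 27) = 0b 9d; tag = H(64 e5 28 ef ee 08 0b 9d) = 8579 ← matches
m2: inner = H(0e 8f 42 85 84 62 63 38) = 37 ae; tag = H(64 e5 28 ef ee 08 37 ae) = b18a
m3: inner = H(0e 8f 42 85 84 62 63 77) = 37 ed; tag = H(64 e5 28 ef ee 08 37 ed) = b1c9

1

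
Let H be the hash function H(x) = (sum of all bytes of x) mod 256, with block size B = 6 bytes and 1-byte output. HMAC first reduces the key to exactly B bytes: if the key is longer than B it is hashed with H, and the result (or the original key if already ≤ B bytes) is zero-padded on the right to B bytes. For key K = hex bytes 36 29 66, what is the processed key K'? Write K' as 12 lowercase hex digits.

362966000000

Key hex bytes 36 29 66 is 3 bytes ≤ B = 6; zero-pad to 6 bytes: K' = 36 29 66 00 00 00.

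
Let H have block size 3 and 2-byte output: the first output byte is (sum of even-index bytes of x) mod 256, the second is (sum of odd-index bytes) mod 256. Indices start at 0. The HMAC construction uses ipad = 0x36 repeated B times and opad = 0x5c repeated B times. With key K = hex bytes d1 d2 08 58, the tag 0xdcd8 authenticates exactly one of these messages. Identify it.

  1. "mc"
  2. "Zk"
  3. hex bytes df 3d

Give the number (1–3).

Key hex bytes d1 d2 08 58 is 4 bytes > B = 3, so hash it first: H(key) = d9 2a, then zero-pad to 3 bytes: K' = d9 2a 00.
K' ⊕ ipad = ef 1c 36; K' ⊕ opad = 85 76 5c.
m1: inner = H(ef 1c 36 6d 63) = 88 89; tag = H(85 76 5c 88 89) = 6afe
m2: inner = H(ef 1c 36 5a 6b) = 90 76; tag = H(85 76 5c 90 76) = 5706
m3: inner = H(ef 1c 36 df 3d) = 62 fb; tag = H(85 76 5c 62 fb) = dcd8 ← matches

3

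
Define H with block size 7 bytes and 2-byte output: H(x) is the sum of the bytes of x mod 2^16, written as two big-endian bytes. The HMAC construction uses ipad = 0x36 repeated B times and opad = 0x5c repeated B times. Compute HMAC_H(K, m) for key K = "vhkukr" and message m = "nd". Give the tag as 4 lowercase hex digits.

0268

Key "vhkukr" = 76 68 6b 75 6b 72 is 6 bytes ≤ B = 7; zero-pad to 7 bytes: K' = 76 68 6b 75 6b 72 00.
K' ⊕ ipad = 40 5e 5d 43 5d 44 36.  K' ⊕ opad = 2a 34 37 29 37 2e 5c.
Inner input = (K'⊕ipad) ∥ m = 40 5e 5d 43 5d 44 36 ∥ 6e 64.
Inner hash: sum = 64+94+93+67+93+68+54+110+100 = 743 → 02 e7.
Outer input = (K'⊕opad) ∥ inner = 2a 34 37 29 37 2e 5c ∥ 02 e7.
Outer hash (tag): sum = 42+52+55+41+55+46+92+2+231 = 616 → 02 68.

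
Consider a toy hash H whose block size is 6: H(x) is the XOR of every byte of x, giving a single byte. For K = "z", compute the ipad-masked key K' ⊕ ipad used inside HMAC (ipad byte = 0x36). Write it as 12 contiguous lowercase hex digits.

4c3636363636

Key "z" = 7a is 1 byte ≤ B = 6; zero-pad to 6 bytes: K' = 7a 00 00 00 00 00.
XOR each byte with 0x36: 7a⊕36=4c, 00⊕36=36, 00⊕36=36, 00⊕36=36, 00⊕36=36, 00⊕36=36.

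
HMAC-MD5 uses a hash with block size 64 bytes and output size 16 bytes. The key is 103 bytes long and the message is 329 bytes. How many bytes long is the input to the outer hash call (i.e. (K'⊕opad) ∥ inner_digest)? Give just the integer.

Key is 103 > 64 bytes, so it is hashed to 16 bytes then zero-padded to 64: |K'| = 64.
Outer input = (K'⊕opad) ∥ H(inner) → 64 + 16 = 80 bytes.

80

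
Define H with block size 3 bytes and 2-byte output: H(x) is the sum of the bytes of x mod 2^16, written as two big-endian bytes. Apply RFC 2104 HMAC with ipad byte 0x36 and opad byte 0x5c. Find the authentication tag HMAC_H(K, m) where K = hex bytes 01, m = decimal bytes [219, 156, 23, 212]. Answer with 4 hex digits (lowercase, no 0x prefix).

011d

Key hex bytes 01 is 1 byte ≤ B = 3; zero-pad to 3 bytes: K' = 01 00 00.
K' ⊕ ipad = 37 36 36.  K' ⊕ opad = 5d 5c 5c.
Inner input = (K'⊕ipad) ∥ m = 37 36 36 ∥ db 9c 17 d4.
Inner hash: sum = 55+54+54+219+156+23+212 = 773 → 03 05.
Outer input = (K'⊕opad) ∥ inner = 5d 5c 5c ∥ 03 05.
Outer hash (tag): sum = 93+92+92+3+5 = 285 → 01 1d.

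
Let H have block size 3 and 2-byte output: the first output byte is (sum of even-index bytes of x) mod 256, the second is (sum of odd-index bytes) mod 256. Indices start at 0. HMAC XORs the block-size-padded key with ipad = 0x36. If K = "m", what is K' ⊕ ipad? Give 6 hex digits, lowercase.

Key "m" = 6d is 1 byte ≤ B = 3; zero-pad to 3 bytes: K' = 6d 00 00.
XOR each byte with 0x36: 6d⊕36=5b, 00⊕36=36, 00⊕36=36.

5b3636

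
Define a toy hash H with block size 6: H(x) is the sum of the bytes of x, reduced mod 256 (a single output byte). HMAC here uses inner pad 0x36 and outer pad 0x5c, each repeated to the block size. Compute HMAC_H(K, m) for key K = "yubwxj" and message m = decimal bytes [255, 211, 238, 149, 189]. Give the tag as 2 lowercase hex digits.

Key "yubwxj" = 79 75 62 77 78 6a is exactly B = 6 bytes: K' = 79 75 62 77 78 6a.
K' ⊕ ipad = 4f 43 54 41 4e 5c.  K' ⊕ opad = 25 29 3e 2b 24 36.
Inner input = (K'⊕ipad) ∥ m = 4f 43 54 41 4e 5c ∥ ff d3 ee 95 bd.
Inner hash: sum = 79+67+84+65+78+92+255+211+238+149+189 = 1507; mod 256 = 227 → e3.
Outer input = (K'⊕opad) ∥ inner = 25 29 3e 2b 24 36 ∥ e3.
Outer hash (tag): sum = 37+41+62+43+36+54+227 = 500; mod 256 = 244 → f4.

f4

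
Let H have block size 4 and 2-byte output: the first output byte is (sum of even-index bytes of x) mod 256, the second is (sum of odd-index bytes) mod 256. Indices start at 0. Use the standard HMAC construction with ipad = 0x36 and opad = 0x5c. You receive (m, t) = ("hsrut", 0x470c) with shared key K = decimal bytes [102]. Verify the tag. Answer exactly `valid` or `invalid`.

Key decimal bytes [102] = 66 is 1 byte ≤ B = 4; zero-pad to 4 bytes: K' = 66 00 00 00.
K' ⊕ ipad = 50 36 36 36; K' ⊕ opad = 3a 5c 5c 5c.
Inner hash: even-index sum = 468 mod 256 = 212; odd-index sum = 340 mod 256 = 84 → d4 54.
Outer hash (recomputed tag): even-index sum = 362 mod 256 = 106; odd-index sum = 268 mod 256 = 12 → 6a 0c.
Recomputed tag = 6a0c; claimed = 470c → mismatch.

invalid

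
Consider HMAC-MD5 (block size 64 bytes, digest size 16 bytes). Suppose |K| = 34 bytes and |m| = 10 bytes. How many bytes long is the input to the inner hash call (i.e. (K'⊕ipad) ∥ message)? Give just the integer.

74

Key is 34 ≤ 64 bytes, zero-padded: |K'| = 64.
Inner input = (K'⊕ipad) ∥ m → 64 + 10 = 74 bytes.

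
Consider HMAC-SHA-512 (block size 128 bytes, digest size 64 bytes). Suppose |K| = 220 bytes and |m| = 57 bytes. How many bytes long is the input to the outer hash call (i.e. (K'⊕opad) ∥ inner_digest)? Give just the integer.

Key is 220 > 128 bytes, so it is hashed to 64 bytes then zero-padded to 128: |K'| = 128.
Outer input = (K'⊕opad) ∥ H(inner) → 128 + 64 = 192 bytes.

192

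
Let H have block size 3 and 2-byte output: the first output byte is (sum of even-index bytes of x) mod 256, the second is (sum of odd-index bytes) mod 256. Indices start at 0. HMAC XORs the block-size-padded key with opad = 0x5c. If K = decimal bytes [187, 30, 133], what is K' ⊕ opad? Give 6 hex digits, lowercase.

Key decimal bytes [187, 30, 133] = bb 1e 85 is exactly B = 3 bytes: K' = bb 1e 85.
XOR each byte with 0x5c: bb⊕5c=e7, 1e⊕5c=42, 85⊕5c=d9.

e742d9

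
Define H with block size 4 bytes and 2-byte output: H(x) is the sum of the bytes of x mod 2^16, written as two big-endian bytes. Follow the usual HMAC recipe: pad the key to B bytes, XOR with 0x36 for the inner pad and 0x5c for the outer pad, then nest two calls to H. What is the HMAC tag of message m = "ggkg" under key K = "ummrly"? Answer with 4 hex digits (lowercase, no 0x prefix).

02e2

Key "ummrly" = 75 6d 6d 72 6c 79 is 6 bytes > B = 4, so hash it first: H(key) = 02 a6, then zero-pad to 4 bytes: K' = 02 a6 00 00.
K' ⊕ ipad = 34 90 36 36.  K' ⊕ opad = 5e fa 5c 5c.
Inner input = (K'⊕ipad) ∥ m = 34 90 36 36 ∥ 67 67 6b 67.
Inner hash: sum = 52+144+54+54+103+103+107+103 = 720 → 02 d0.
Outer input = (K'⊕opad) ∥ inner = 5e fa 5c 5c ∥ 02 d0.
Outer hash (tag): sum = 94+250+92+92+2+208 = 738 → 02 e2.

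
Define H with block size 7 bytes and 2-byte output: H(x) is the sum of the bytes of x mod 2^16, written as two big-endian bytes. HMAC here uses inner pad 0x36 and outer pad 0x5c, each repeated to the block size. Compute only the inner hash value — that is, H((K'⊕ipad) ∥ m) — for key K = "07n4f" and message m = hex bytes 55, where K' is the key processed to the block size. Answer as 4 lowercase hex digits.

Key "07n4f" = 30 37 6e 34 66 is 5 bytes ≤ B = 7; zero-pad to 7 bytes: K' = 30 37 6e 34 66 00 00.
K' ⊕ ipad = 06 01 58 02 50 36 36.
Inner input = 06 01 58 02 50 36 36 ∥ 55.
Inner hash: sum = 6+1+88+2+80+54+54+85 = 370 → 01 72.

0172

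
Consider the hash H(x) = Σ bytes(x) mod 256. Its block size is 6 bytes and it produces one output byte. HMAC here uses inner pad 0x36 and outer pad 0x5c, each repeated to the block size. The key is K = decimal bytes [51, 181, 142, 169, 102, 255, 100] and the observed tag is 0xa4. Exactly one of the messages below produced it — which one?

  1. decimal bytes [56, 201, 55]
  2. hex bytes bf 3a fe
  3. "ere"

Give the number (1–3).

Key decimal bytes [51, 181, 142, 169, 102, 255, 100] = 33 b5 8e a9 66 ff 64 is 7 bytes > B = 6, so hash it first: H(key) = e8, then zero-pad to 6 bytes: K' = e8 00 00 00 00 00.
K' ⊕ ipad = de 36 36 36 36 36; K' ⊕ opad = b4 5c 5c 5c 5c 5c.
m1: inner = H(de 36 36 36 36 36 38 c9 37) = 24; tag = H(b4 5c 5c 5c 5c 5c 24) = a4 ← matches
m2: inner = H(de 36 36 36 36 36 bf 3a fe) = e3; tag = H(b4 5c 5c 5c 5c 5c e3) = 63
m3: inner = H(de 36 36 36 36 36 65 72 65) = 28; tag = H(b4 5c 5c 5c 5c 5c 28) = a8

1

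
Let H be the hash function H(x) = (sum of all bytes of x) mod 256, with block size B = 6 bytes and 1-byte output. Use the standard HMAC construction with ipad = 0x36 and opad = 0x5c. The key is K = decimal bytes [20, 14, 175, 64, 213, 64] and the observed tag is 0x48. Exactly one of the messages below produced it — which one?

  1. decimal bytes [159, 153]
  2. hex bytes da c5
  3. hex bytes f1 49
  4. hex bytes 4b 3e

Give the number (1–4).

Key decimal bytes [20, 14, 175, 64, 213, 64] = 14 0e af 40 d5 40 is exactly B = 6 bytes: K' = 14 0e af 40 d5 40.
K' ⊕ ipad = 22 38 99 76 e3 76; K' ⊕ opad = 48 52 f3 1c 89 1c.
m1: inner = H(22 38 99 76 e3 76 9f 99) = fa; tag = H(48 52 f3 1c 89 1c fa) = 48 ← matches
m2: inner = H(22 38 99 76 e3 76 da c5) = 61; tag = H(48 52 f3 1c 89 1c 61) = af
m3: inner = H(22 38 99 76 e3 76 f1 49) = fc; tag = H(48 52 f3 1c 89 1c fc) = 4a
m4: inner = H(22 38 99 76 e3 76 4b 3e) = 4b; tag = H(48 52 f3 1c 89 1c 4b) = 99

1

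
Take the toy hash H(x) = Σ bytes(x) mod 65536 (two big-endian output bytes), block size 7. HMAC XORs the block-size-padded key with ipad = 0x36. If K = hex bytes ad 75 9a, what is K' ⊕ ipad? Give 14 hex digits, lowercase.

Key hex bytes ad 75 9a is 3 bytes ≤ B = 7; zero-pad to 7 bytes: K' = ad 75 9a 00 00 00 00.
XOR each byte with 0x36: ad⊕36=9b, 75⊕36=43, 9a⊕36=ac, 00⊕36=36, 00⊕36=36, 00⊕36=36, 00⊕36=36.

9b43ac36363636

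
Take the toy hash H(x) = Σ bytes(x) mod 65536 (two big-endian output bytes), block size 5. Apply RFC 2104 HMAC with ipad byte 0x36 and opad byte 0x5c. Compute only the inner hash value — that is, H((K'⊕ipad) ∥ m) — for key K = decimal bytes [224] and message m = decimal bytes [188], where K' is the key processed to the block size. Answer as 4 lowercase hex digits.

Key decimal bytes [224] = e0 is 1 byte ≤ B = 5; zero-pad to 5 bytes: K' = e0 00 00 00 00.
K' ⊕ ipad = d6 36 36 36 36.
Inner input = d6 36 36 36 36 ∥ bc.
Inner hash: sum = 214+54+54+54+54+188 = 618 → 02 6a.

026a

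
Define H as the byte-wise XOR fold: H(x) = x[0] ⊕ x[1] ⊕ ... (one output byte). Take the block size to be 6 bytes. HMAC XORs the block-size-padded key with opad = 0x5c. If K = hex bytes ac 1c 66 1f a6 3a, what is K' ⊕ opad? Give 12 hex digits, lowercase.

Key hex bytes ac 1c 66 1f a6 3a is exactly B = 6 bytes: K' = ac 1c 66 1f a6 3a.
XOR each byte with 0x5c: ac⊕5c=f0, 1c⊕5c=40, 66⊕5c=3a, 1f⊕5c=43, a6⊕5c=fa, 3a⊕5c=66.

f0403a43fa66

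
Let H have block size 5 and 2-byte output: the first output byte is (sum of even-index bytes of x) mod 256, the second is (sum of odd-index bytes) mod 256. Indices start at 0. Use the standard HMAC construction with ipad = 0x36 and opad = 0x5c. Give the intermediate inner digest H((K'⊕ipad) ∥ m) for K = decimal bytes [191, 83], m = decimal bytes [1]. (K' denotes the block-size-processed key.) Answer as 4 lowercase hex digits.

f59c

Key decimal bytes [191, 83] = bf 53 is 2 bytes ≤ B = 5; zero-pad to 5 bytes: K' = bf 53 00 00 00.
K' ⊕ ipad = 89 65 36 36 36.
Inner input = 89 65 36 36 36 ∥ 01.
Inner hash: even-index sum = 245 mod 256 = 245; odd-index sum = 156 mod 256 = 156 → f5 9c.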